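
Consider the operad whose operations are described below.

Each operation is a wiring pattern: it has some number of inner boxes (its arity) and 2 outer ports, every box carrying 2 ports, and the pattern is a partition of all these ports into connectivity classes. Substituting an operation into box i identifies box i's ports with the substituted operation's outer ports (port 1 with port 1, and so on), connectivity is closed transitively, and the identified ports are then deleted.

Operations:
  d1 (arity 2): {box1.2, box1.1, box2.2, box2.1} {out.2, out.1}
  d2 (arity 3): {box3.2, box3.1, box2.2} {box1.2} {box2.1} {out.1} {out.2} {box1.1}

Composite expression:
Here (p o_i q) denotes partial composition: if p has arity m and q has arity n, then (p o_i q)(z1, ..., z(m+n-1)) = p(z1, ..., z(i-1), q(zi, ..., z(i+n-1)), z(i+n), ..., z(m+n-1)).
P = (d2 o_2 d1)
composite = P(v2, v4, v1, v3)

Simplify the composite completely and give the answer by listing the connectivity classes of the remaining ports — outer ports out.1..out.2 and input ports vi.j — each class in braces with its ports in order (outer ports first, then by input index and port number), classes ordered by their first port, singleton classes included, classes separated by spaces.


Connectivity passes through glued d2-boundaries; trace each wire chain.
stage d1: inputs (v4, v1), connectivity {out.1, out.2} {v1.1, v1.2, v4.1, v4.2}, out.j its boundary
stage d2: inputs (v2, v4, v1, v3), connectivity {out.1} {out.2} {v1.1, v1.2, v4.1, v4.2} {v2.1} {v2.2} {v3.1, v3.2}, out.j its boundary

{out.1} {out.2} {v1.1, v1.2, v4.1, v4.2} {v2.1} {v2.2} {v3.1, v3.2}


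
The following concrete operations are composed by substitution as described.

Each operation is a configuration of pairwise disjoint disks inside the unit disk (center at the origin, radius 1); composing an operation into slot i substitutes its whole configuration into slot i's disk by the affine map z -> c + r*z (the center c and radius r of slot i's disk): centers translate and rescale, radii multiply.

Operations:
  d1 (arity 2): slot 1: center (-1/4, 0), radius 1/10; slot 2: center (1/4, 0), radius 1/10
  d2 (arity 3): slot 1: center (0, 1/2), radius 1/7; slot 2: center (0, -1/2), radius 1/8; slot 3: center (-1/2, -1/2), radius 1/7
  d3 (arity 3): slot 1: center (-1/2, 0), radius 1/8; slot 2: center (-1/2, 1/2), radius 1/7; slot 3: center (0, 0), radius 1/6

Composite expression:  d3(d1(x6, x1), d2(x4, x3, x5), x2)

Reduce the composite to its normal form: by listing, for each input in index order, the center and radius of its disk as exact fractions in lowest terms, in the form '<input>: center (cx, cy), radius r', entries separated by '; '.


x1: center (-15/32, 0), radius 1/80; x2: center (0, 0), radius 1/6; x3: center (-1/2, 3/7), radius 1/56; x4: center (-1/2, 4/7), radius 1/49; x5: center (-4/7, 3/7), radius 1/49; x6: center (-17/32, 0), radius 1/80


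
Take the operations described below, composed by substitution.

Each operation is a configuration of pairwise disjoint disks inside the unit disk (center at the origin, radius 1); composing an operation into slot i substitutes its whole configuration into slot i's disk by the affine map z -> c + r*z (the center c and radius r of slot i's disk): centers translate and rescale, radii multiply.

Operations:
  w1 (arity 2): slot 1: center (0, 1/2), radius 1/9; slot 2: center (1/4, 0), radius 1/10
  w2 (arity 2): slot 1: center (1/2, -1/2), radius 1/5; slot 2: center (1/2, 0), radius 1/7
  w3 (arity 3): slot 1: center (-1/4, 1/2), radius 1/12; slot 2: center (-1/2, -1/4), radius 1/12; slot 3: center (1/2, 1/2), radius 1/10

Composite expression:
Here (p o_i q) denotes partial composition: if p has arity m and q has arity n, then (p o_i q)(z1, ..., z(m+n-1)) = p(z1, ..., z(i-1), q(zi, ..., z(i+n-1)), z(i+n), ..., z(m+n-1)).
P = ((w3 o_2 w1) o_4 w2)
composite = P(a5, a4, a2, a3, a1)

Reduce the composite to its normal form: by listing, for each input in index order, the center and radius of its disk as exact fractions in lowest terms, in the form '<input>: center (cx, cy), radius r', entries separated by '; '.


a1: center (11/20, 1/2), radius 1/70; a2: center (-23/48, -1/4), radius 1/120; a3: center (11/20, 9/20), radius 1/50; a4: center (-1/2, -5/24), radius 1/108; a5: center (-1/4, 1/2), radius 1/12

Each a-disk chains the slot maps above it in w3; radii multiply.
a5 passes through 1 substitution, ending at center (-1/4, 1/2), radius 1/12
a4 passes through 2 substitutions, ending at center (-1/2, -5/24), radius 1/108
a2 passes through 2 substitutions, ending at center (-23/48, -1/4), radius 1/120
a3 passes through 2 substitutions, ending at center (11/20, 9/20), radius 1/50
a1 passes through 2 substitutions, ending at center (11/20, 1/2), radius 1/70


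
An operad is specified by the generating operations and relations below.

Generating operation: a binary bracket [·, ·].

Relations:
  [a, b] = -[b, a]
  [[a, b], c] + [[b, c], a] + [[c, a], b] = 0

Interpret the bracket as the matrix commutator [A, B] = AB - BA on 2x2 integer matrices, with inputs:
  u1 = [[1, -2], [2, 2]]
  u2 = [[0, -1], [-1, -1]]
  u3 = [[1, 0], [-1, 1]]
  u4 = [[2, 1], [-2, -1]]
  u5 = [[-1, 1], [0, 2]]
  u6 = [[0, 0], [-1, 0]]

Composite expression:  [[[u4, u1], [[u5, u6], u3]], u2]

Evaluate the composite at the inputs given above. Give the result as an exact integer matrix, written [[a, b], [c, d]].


[[-8, -20], [12, 8]]

[u4, u1] = [[-2, -5], [-4, 2]]
[u5, u6] = [[-1, 0], [-3, 1]]
[[u5, u6], u3] = [[0, 0], [-2, 0]]
[[u4, u1], [[u5, u6], u3]] = [[10, 0], [-8, -10]]
[[[u4, u1], [[u5, u6], u3]], u2] = [[-8, -20], [12, 8]]


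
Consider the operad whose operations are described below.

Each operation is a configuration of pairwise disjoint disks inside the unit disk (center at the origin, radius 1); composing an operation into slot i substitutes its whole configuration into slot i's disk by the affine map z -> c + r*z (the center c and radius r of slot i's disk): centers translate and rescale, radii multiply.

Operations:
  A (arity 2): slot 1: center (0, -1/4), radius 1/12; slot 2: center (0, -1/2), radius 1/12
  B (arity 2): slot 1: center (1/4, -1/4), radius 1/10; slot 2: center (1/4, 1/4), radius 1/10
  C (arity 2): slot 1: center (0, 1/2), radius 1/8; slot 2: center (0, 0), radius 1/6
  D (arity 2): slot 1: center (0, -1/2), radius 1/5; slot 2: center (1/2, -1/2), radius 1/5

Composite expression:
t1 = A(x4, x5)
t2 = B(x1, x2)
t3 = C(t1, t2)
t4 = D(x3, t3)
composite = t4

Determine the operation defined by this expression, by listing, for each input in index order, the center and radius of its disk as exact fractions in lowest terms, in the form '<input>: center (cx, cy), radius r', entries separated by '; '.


Affine substitution under D: radii multiply and x-centers shift.
input x3: applying the 1 nested substitution gives center (0, -1/2), radius 1/5
input x4: applying the 3 nested substitutions gives center (1/2, -13/32), radius 1/480
input x5: applying the 3 nested substitutions gives center (1/2, -33/80), radius 1/480
input x1: applying the 3 nested substitutions gives center (61/120, -61/120), radius 1/300
input x2: applying the 3 nested substitutions gives center (61/120, -59/120), radius 1/300

x1: center (61/120, -61/120), radius 1/300; x2: center (61/120, -59/120), radius 1/300; x3: center (0, -1/2), radius 1/5; x4: center (1/2, -13/32), radius 1/480; x5: center (1/2, -33/80), radius 1/480


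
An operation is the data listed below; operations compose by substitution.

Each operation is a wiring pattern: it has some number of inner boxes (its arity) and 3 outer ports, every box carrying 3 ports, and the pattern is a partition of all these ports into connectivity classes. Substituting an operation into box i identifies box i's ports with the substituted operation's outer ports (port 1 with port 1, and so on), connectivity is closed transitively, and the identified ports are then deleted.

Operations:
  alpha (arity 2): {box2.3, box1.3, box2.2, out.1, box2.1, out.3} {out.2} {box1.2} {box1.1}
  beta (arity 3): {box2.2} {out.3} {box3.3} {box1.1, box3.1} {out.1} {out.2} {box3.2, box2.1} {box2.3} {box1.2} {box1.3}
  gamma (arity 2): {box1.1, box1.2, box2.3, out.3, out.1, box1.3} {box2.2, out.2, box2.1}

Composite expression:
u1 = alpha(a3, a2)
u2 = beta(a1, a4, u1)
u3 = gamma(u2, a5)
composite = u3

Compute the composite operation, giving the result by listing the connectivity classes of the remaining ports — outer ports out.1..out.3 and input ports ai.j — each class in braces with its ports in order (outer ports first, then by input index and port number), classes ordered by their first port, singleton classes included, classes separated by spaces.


{out.1, out.3, a5.3} {out.2, a5.1, a5.2} {a1.1, a2.1, a2.2, a2.3, a3.3} {a1.2} {a1.3} {a3.1} {a3.2} {a4.1} {a4.2} {a4.3}

Treat the ports identified at gamma as solder joints: merge, then drop.
composing alpha on (a3, a2), with out.j its own outer ports: {out.1, out.3, a2.1, a2.2, a2.3, a3.3} {out.2} {a3.1} {a3.2}
composing beta on (a1, a4, a3, a2), with out.j its own outer ports: {out.1} {out.2} {out.3} {a1.1, a2.1, a2.2, a2.3, a3.3} {a1.2} {a1.3} {a3.1} {a3.2} {a4.1} {a4.2} {a4.3}
composing gamma on (a1, a4, a3, a2, a5), with out.j its own outer ports: {out.1, out.3, a5.3} {out.2, a5.1, a5.2} {a1.1, a2.1, a2.2, a2.3, a3.3} {a1.2} {a1.3} {a3.1} {a3.2} {a4.1} {a4.2} {a4.3}


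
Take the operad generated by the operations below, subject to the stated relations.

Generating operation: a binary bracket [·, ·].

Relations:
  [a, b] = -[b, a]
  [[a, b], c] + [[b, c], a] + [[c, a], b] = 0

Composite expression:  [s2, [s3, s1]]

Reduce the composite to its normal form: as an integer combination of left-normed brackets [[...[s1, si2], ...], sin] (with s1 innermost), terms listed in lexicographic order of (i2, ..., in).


[[s1, s3], s2]

A multilinear Lie element is pinned by s1-initial words (s1 innermost).
Composite bracket: [s2, [s3, s1]]
Full expansion: 4 signed words from ab - ba (2^2 = 4).
Keep just the words that open with s1:
  s1s3s2 appears with sign +1, giving the term +[[s1, s3], s2]


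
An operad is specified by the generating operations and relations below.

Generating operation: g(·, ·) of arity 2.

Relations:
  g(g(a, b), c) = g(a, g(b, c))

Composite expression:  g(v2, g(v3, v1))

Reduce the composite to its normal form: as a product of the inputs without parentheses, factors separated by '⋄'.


v2 ⋄ v3 ⋄ v1

Associativity of g dissolves the nesting; only the v-input order survives.
g(v3, v1) reduces to v3 ⋄ v1
g(v2, g(v3, v1)) reduces to v2 ⋄ v3 ⋄ v1


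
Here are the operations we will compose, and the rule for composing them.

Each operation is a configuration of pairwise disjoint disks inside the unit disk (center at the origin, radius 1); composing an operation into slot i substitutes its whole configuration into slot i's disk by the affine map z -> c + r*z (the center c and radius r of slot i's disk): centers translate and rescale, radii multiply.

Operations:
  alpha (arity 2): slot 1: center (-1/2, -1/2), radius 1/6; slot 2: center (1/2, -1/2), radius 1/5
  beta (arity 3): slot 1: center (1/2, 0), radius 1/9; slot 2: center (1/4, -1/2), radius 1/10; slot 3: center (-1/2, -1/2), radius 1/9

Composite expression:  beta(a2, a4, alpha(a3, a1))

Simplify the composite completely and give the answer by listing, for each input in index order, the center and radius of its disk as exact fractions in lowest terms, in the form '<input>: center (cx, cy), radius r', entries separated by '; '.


a1: center (-4/9, -5/9), radius 1/45; a2: center (1/2, 0), radius 1/9; a3: center (-5/9, -5/9), radius 1/54; a4: center (1/4, -1/2), radius 1/10


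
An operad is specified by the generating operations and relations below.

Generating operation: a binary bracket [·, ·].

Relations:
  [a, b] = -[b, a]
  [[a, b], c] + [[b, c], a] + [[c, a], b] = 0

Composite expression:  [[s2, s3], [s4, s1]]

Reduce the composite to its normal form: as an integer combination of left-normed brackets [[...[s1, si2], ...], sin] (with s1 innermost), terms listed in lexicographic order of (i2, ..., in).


Skip Jacobi rewriting: expand, keep s1-initial words, read off terms.
Composite bracket: [[s2, s3], [s4, s1]]
Under [a, b] = ab - ba we get 8 signed associative words (2^3 = 8).
Only words starting with s1 matter:
  from s1s4s2s3, sign +1: term +[[[s1, s4], s2], s3]
  from s1s4s3s2, sign -1: term -[[[s1, s4], s3], s2]

[[[s1, s4], s2], s3] - [[[s1, s4], s3], s2]


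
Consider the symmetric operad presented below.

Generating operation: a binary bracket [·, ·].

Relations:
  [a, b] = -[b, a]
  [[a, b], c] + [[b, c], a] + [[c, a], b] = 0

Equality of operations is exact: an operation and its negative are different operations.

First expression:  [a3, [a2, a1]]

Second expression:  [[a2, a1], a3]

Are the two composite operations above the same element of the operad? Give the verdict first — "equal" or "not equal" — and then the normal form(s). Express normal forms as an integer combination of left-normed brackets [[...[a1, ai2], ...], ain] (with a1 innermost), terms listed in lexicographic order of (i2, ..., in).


Normal form of the first expression: [[a1, a2], a3]
Normal form of the second expression: -[[a1, a2], a3]
The normal forms differ: not equal.

not equal: they reduce to [[a1, a2], a3] and -[[a1, a2], a3]


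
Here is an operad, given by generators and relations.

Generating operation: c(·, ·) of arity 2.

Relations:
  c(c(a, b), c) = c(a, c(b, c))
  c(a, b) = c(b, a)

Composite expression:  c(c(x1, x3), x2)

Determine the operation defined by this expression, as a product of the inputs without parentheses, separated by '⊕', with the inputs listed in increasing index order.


Reordering under c is free, so list the x-inputs canonically.
c(x1, x3) reduces to x1 ⊕ x3
c(c(x1, x3), x2) reduces to x1 ⊕ x3 ⊕ x2
the factors in increasing index order: x1 ⊕ x2 ⊕ x3

x1 ⊕ x2 ⊕ x3


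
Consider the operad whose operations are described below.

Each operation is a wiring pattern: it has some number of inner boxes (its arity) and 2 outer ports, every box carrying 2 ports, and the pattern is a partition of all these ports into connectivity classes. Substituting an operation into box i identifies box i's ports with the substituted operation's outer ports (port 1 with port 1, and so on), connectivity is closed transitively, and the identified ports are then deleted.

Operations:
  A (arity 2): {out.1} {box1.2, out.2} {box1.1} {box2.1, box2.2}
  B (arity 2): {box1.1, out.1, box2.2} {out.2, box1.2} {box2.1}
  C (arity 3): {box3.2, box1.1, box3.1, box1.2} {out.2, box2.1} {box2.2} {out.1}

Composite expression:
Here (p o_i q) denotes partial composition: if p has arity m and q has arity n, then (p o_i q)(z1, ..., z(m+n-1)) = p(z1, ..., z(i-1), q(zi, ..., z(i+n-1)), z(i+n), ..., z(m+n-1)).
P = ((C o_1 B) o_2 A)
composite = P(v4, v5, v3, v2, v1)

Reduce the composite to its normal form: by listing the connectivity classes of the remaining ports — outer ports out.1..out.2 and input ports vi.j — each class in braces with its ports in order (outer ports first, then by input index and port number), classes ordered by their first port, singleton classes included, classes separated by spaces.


{out.1} {out.2, v2.1} {v1.1, v1.2, v4.1, v4.2, v5.2} {v2.2} {v3.1, v3.2} {v5.1}

Two ports join when wires chain via C-identified ports.
stage A: inputs (v5, v3), connectivity {out.1} {out.2, v5.2} {v3.1, v3.2} {v5.1}, out.j its boundary
stage B: inputs (v4, v5, v3), connectivity {out.1, v4.1, v5.2} {out.2, v4.2} {v3.1, v3.2} {v5.1}, out.j its boundary
stage C: inputs (v4, v5, v3, v2, v1), connectivity {out.1} {out.2, v2.1} {v1.1, v1.2, v4.1, v4.2, v5.2} {v2.2} {v3.1, v3.2} {v5.1}, out.j its boundary


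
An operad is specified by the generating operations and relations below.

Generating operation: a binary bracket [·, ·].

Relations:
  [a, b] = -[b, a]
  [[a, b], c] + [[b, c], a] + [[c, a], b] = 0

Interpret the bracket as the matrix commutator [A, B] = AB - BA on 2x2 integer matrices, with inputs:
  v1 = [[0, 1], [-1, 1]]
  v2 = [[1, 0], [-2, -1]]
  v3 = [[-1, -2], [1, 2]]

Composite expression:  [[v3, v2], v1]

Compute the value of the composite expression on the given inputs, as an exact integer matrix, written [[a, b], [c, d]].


[[0, 12], [12, 0]]

[v3, v2] = [[4, 4], [-4, -4]]
[[v3, v2], v1] = [[0, 12], [12, 0]]


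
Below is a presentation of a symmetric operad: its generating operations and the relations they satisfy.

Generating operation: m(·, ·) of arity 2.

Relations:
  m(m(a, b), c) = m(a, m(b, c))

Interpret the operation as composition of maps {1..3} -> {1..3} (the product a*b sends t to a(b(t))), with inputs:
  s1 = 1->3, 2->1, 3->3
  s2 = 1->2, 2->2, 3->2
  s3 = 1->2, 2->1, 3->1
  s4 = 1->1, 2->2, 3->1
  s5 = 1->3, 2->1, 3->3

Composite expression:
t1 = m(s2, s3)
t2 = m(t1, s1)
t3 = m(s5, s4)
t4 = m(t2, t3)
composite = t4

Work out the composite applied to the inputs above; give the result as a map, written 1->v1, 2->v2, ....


1->2, 2->2, 3->2

m(s2, s3) = 1->2, 2->2, 3->2
m(m(s2, s3), s1) = 1->2, 2->2, 3->2
m(s5, s4) = 1->3, 2->1, 3->3
m(m(m(s2, s3), s1), m(s5, s4)) = 1->2, 2->2, 3->2


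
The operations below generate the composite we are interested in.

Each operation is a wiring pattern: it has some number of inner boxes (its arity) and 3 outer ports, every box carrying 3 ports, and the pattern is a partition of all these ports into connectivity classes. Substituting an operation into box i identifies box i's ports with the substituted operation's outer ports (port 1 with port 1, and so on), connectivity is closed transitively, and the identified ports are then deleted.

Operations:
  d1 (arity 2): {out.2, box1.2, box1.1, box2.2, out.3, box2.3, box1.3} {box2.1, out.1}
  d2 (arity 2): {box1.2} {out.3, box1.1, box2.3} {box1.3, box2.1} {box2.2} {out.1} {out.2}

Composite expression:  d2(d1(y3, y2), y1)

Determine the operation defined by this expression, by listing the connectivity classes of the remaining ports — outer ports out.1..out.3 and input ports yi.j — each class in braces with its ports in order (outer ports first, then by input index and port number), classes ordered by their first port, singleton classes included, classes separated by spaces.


{out.1} {out.2} {out.3, y1.3, y2.1} {y1.1, y2.2, y2.3, y3.1, y3.2, y3.3} {y1.2}


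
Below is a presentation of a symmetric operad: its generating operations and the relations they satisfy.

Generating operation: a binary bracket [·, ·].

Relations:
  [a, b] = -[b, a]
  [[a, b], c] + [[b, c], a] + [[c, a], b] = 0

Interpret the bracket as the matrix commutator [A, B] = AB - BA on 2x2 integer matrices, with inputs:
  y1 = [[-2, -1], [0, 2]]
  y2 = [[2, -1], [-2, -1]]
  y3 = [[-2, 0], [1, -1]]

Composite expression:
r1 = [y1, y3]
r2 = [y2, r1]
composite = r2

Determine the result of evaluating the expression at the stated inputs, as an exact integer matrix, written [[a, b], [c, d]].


[y1, y3] = [[-1, -1], [4, 1]]
[y2, [y1, y3]] = [[-6, -5], [-8, 6]]

[[-6, -5], [-8, 6]]


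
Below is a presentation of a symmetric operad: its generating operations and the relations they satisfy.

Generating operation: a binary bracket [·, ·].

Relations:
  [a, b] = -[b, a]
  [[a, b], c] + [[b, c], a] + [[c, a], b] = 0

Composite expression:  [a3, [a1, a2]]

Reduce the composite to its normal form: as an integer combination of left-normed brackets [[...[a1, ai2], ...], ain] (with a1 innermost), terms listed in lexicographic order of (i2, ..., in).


-[[a1, a2], a3]

Left-normed coefficients sit on the a1-initial expansion words.
Composite bracket: [a3, [a1, a2]]
Expanding via [a, b] = ab - ba: 4 signed words (2^2 = 4).
Only words starting with a1 matter:
  a1a2a3 appears with sign -1, giving the term -[[a1, a2], a3]


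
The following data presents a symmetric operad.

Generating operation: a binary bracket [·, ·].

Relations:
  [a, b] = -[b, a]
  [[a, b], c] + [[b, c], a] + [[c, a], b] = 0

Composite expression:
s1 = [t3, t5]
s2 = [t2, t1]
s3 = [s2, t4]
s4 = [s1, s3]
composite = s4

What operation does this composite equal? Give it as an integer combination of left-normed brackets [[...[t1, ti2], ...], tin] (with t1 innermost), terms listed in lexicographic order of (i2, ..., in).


Expand each bracket as ab - ba; the t1-initial words give the coefficients.
Composite bracket: [[t3, t5], [[t2, t1], t4]]
Full expansion: 16 signed words from ab - ba (2^4 = 16).
Only words starting with t1 matter:
  t1t2t4t3t5 appears with sign +1, giving the term +[[[[t1, t2], t4], t3], t5]
  t1t2t4t5t3 appears with sign -1, giving the term -[[[[t1, t2], t4], t5], t3]

[[[[t1, t2], t4], t3], t5] - [[[[t1, t2], t4], t5], t3]


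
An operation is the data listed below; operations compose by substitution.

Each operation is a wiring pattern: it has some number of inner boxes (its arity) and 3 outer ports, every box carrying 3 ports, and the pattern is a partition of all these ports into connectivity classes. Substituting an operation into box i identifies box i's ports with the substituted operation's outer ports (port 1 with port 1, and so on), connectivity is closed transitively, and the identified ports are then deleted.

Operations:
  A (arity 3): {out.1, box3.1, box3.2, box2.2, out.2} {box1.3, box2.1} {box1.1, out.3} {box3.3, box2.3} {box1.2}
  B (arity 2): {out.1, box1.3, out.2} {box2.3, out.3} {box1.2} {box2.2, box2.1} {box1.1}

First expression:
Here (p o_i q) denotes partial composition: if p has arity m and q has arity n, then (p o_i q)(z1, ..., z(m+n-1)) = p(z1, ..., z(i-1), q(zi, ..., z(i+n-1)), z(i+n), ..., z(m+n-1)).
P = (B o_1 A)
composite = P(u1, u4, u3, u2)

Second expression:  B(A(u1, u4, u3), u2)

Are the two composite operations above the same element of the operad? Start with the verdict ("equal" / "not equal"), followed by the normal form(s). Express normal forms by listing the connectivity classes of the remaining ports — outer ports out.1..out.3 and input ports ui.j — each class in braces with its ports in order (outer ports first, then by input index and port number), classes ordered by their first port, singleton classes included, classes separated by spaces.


Normal form of the first expression: {out.1, out.2, u1.1} {out.3, u2.3} {u1.2} {u1.3, u4.1} {u2.1, u2.2} {u3.1, u3.2, u4.2} {u3.3, u4.3}
Normal form of the second expression: {out.1, out.2, u1.1} {out.3, u2.3} {u1.2} {u1.3, u4.1} {u2.1, u2.2} {u3.1, u3.2, u4.2} {u3.3, u4.3}
The forms coincide; equal.

equal; the common form is {out.1, out.2, u1.1} {out.3, u2.3} {u1.2} {u1.3, u4.1} {u2.1, u2.2} {u3.1, u3.2, u4.2} {u3.3, u4.3}


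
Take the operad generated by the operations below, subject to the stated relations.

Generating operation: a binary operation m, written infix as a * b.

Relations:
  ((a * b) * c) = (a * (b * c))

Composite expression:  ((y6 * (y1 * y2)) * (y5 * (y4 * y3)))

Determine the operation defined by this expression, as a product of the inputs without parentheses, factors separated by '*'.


y6 * y1 * y2 * y5 * y4 * y3


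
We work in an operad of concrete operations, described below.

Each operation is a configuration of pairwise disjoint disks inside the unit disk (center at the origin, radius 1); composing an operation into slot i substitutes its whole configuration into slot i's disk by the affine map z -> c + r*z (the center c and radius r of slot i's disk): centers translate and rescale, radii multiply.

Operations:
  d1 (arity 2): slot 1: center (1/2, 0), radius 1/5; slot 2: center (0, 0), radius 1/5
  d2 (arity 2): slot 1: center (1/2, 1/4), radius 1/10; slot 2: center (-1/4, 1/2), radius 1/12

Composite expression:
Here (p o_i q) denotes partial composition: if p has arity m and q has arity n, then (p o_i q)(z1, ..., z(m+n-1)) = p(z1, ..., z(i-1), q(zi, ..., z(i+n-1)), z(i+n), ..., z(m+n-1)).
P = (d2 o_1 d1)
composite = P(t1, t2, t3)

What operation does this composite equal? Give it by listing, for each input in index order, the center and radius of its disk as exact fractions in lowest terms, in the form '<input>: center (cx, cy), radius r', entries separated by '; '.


t1: center (11/20, 1/4), radius 1/50; t2: center (1/2, 1/4), radius 1/50; t3: center (-1/4, 1/2), radius 1/12

Only the slot chain above each t matters under d2; compose those maps.
input t1: applying the 2 nested substitutions gives center (11/20, 1/4), radius 1/50
input t2: applying the 2 nested substitutions gives center (1/2, 1/4), radius 1/50
input t3: applying the 1 nested substitution gives center (-1/4, 1/2), radius 1/12


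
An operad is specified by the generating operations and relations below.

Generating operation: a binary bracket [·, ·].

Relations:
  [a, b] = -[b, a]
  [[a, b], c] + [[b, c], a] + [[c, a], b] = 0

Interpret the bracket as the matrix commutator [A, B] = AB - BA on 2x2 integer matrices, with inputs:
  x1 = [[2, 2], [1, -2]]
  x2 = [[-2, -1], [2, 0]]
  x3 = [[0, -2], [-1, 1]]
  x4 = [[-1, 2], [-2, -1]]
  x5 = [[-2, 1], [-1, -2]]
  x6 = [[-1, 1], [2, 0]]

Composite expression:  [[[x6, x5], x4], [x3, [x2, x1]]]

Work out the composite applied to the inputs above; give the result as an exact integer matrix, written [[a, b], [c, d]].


[[-480, -640], [320, 480]]

[x6, x5] = [[-3, -1], [-1, 3]]
[[x6, x5], x4] = [[4, -12], [-12, -4]]
[x2, x1] = [[-5, 0], [10, 5]]
[x3, [x2, x1]] = [[-20, -20], [20, 20]]
[[[x6, x5], x4], [x3, [x2, x1]]] = [[-480, -640], [320, 480]]


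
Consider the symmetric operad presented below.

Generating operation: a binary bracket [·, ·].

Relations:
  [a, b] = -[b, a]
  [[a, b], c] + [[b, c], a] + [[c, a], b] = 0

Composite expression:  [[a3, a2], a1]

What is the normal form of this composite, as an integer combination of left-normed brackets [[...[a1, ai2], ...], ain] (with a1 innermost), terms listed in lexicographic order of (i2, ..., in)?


[[a1, a2], a3] - [[a1, a3], a2]

Left-normed coefficients sit on the a1-initial expansion words.
Composite bracket: [[a3, a2], a1]
Applying ab - ba throughout gives 4 signed words (2^2 = 4).
Collect the words opening with a1:
  from a1a2a3, sign +1: term +[[a1, a2], a3]
  from a1a3a2, sign -1: term -[[a1, a3], a2]


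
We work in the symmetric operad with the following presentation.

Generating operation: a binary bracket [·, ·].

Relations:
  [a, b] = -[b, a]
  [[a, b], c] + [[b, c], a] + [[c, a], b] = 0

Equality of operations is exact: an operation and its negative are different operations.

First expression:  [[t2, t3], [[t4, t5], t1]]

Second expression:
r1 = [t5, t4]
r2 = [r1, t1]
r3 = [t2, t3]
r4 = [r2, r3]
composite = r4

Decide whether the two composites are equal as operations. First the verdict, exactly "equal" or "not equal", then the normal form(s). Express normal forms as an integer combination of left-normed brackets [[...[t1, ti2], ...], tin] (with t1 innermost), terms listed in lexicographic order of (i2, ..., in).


equal — both sides give [[[[t1, t4], t5], t2], t3] - [[[[t1, t4], t5], t3], t2] - [[[[t1, t5], t4], t2], t3] + [[[[t1, t5], t4], t3], t2]


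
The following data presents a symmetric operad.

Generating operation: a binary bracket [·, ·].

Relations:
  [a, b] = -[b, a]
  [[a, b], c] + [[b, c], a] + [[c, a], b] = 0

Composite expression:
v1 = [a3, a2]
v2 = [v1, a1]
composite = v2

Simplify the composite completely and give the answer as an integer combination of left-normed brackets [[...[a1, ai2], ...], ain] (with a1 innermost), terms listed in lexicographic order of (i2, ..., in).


[[a1, a2], a3] - [[a1, a3], a2]

Antisymmetry and Jacobi reduce to a1-anchored left-normed brackets.
Composite bracket: [[a3, a2], a1]
Full expansion: 4 signed words from ab - ba (2^2 = 4).
Collect the words opening with a1:
  a1a2a3 appears with sign +1, giving the term +[[a1, a2], a3]
  a1a3a2 appears with sign -1, giving the term -[[a1, a3], a2]


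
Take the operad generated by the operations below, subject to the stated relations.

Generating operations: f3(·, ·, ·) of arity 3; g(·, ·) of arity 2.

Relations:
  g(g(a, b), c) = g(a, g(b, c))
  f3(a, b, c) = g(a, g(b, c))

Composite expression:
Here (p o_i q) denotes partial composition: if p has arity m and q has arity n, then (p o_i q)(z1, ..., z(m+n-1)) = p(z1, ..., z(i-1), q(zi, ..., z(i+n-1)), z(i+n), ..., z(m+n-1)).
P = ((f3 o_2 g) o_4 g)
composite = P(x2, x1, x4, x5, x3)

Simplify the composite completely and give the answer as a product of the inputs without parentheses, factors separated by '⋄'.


x2 ⋄ x1 ⋄ x4 ⋄ x5 ⋄ x3

Key point: f3 is associative — brackets drop, the x-order remains.
g(x1, x4) reduces to x1 ⋄ x4
g(x5, x3) reduces to x5 ⋄ x3
f3(x2, g(x1, x4), g(x5, x3)) reduces to x2 ⋄ x1 ⋄ x4 ⋄ x5 ⋄ x3


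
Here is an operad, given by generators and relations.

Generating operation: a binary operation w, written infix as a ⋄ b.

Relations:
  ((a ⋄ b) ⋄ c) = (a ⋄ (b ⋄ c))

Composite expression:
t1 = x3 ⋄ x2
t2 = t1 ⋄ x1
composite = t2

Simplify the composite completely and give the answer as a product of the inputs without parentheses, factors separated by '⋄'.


x3 ⋄ x2 ⋄ x1

Key point: w is associative — brackets drop, the x-order remains.
(x3 ⋄ x2) reduces to x3 ⋄ x2
((x3 ⋄ x2) ⋄ x1) reduces to x3 ⋄ x2 ⋄ x1


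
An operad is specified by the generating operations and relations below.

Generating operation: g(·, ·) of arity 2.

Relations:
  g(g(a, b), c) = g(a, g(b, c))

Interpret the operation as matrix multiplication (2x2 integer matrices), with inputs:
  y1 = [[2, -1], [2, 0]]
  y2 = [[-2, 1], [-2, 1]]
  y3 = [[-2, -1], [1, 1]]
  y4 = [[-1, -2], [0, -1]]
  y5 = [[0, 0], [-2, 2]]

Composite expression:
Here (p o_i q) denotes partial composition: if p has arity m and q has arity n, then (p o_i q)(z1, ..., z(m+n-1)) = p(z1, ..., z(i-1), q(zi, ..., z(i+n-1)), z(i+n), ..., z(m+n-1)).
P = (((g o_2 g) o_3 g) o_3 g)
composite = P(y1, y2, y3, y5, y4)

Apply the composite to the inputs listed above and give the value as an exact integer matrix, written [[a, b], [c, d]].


g(y3, y5) = [[2, -2], [-2, 2]]
g(g(y3, y5), y4) = [[-2, -2], [2, 2]]
g(y2, g(g(y3, y5), y4)) = [[6, 6], [6, 6]]
g(y1, g(y2, g(g(y3, y5), y4))) = [[6, 6], [12, 12]]

[[6, 6], [12, 12]]


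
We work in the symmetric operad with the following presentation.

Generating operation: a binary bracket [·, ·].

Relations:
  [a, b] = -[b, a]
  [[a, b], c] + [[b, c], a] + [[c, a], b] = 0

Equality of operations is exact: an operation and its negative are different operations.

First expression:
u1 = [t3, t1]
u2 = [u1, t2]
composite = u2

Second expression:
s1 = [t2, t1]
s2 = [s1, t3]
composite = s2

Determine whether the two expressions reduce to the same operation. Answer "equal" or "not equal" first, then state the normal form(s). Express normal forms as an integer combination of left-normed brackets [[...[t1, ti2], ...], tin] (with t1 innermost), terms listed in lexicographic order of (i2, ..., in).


not equal; first: -[[t1, t3], t2]; second: -[[t1, t2], t3]


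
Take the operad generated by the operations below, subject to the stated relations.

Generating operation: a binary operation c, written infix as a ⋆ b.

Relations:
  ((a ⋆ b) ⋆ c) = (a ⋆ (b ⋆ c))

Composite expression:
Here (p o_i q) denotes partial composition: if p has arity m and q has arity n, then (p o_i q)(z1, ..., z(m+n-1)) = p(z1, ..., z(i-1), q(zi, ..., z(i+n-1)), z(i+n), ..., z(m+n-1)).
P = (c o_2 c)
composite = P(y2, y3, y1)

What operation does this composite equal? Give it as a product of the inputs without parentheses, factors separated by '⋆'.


y2 ⋆ y3 ⋆ y1

Under associativity of c, the answer is the y's in reading order.
(y3 ⋆ y1) flattens to y3 ⋆ y1
(y2 ⋆ (y3 ⋆ y1)) flattens to y2 ⋆ y3 ⋆ y1


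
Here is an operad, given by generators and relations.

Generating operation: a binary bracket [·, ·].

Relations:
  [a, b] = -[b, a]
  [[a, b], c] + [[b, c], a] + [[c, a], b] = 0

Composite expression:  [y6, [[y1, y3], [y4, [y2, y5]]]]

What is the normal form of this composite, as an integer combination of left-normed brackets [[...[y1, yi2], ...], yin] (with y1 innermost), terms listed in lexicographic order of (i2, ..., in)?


[[[[[y1, y3], y2], y5], y4], y6] - [[[[[y1, y3], y4], y2], y5], y6] + [[[[[y1, y3], y4], y5], y2], y6] - [[[[[y1, y3], y5], y2], y4], y6]

Expand each bracket as ab - ba; the y1-initial words give the coefficients.
Composite bracket: [y6, [[y1, y3], [y4, [y2, y5]]]]
Each bracket splits as ab - ba, giving 32 signed words (2^5 = 32).
Only words starting with y1 matter:
  sign of y1y3y2y5y4y6 is +1, so it contributes +[[[[[y1, y3], y2], y5], y4], y6]
  sign of y1y3y4y2y5y6 is -1, so it contributes -[[[[[y1, y3], y4], y2], y5], y6]
  sign of y1y3y4y5y2y6 is +1, so it contributes +[[[[[y1, y3], y4], y5], y2], y6]
  sign of y1y3y5y2y4y6 is -1, so it contributes -[[[[[y1, y3], y5], y2], y4], y6]


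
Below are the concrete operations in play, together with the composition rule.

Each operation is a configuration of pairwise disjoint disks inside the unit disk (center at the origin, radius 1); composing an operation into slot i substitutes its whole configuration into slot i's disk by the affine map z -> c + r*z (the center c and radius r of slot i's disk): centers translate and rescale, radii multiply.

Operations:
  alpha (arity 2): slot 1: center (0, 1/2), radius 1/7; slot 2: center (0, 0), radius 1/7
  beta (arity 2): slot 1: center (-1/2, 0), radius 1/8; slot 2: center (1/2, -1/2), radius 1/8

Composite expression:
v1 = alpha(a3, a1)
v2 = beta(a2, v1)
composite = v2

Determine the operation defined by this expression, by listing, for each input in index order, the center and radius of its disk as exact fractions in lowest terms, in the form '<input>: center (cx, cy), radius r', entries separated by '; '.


a1: center (1/2, -1/2), radius 1/56; a2: center (-1/2, 0), radius 1/8; a3: center (1/2, -7/16), radius 1/56


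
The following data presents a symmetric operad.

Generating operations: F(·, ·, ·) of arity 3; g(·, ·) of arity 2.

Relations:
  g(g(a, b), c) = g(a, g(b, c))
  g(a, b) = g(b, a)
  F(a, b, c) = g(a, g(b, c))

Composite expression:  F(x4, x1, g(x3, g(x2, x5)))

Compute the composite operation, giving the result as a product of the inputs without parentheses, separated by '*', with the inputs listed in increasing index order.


x1 * x2 * x3 * x4 * x5


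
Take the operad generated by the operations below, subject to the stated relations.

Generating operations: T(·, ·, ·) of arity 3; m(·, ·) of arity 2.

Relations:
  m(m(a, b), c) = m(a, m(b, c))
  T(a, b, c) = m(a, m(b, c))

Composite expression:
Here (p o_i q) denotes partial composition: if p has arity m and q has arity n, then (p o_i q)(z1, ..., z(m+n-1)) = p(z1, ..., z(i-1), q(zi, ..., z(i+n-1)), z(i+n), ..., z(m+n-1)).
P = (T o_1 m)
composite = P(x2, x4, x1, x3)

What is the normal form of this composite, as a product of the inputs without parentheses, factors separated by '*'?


x2 * x4 * x1 * x3


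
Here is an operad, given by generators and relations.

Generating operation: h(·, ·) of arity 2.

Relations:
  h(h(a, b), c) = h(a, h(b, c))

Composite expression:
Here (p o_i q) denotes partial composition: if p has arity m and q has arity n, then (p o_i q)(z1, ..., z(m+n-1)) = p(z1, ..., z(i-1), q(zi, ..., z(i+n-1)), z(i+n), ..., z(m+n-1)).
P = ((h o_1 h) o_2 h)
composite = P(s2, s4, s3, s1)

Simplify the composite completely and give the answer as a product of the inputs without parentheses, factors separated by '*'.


s2 * s4 * s3 * s1


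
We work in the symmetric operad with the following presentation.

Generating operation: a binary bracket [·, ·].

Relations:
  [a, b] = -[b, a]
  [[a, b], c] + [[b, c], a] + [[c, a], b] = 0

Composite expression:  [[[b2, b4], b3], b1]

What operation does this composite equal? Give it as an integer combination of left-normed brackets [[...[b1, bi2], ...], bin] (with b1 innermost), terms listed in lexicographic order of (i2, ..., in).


-[[[b1, b2], b4], b3] + [[[b1, b3], b2], b4] - [[[b1, b3], b4], b2] + [[[b1, b4], b2], b3]

Expand each bracket as ab - ba; the b1-initial words give the coefficients.
Composite bracket: [[[b2, b4], b3], b1]
Each bracket splits as ab - ba, giving 8 signed words (2^3 = 8).
Collect the words opening with b1:
  b1b2b4b3 (sign -1) contributes -[[[b1, b2], b4], b3]
  b1b3b2b4 (sign +1) contributes +[[[b1, b3], b2], b4]
  b1b3b4b2 (sign -1) contributes -[[[b1, b3], b4], b2]
  b1b4b2b3 (sign +1) contributes +[[[b1, b4], b2], b3]


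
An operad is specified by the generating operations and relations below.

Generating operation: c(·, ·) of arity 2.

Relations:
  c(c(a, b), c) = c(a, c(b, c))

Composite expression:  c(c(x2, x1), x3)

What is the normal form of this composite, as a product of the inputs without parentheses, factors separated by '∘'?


Key point: c is associative — brackets drop, the x-order remains.
c(x2, x1) linearizes to x2 ∘ x1
c(c(x2, x1), x3) linearizes to x2 ∘ x1 ∘ x3

x2 ∘ x1 ∘ x3


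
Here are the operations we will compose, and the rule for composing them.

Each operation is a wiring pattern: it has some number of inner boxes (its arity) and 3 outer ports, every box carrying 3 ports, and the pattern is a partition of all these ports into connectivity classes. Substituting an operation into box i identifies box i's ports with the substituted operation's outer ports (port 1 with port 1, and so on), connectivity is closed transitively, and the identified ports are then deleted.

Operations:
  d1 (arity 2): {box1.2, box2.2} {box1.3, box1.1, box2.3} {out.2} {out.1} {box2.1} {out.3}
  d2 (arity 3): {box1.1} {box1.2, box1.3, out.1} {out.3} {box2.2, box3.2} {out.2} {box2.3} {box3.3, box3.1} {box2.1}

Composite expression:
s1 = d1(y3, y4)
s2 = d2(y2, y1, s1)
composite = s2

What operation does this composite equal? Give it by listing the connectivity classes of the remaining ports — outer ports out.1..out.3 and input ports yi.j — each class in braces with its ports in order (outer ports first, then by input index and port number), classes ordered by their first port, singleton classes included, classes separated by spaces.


Substituting into d2 glues patterns; closure does the rest.
after d1, the pattern on (y3, y4) reads {out.1} {out.2} {out.3} {y3.1, y3.3, y4.3} {y3.2, y4.2} {y4.1} (out.j = its outer ports)
after d2, the pattern on (y2, y1, y3, y4) reads {out.1, y2.2, y2.3} {out.2} {out.3} {y1.1} {y1.2} {y1.3} {y2.1} {y3.1, y3.3, y4.3} {y3.2, y4.2} {y4.1} (out.j = its outer ports)

{out.1, y2.2, y2.3} {out.2} {out.3} {y1.1} {y1.2} {y1.3} {y2.1} {y3.1, y3.3, y4.3} {y3.2, y4.2} {y4.1}


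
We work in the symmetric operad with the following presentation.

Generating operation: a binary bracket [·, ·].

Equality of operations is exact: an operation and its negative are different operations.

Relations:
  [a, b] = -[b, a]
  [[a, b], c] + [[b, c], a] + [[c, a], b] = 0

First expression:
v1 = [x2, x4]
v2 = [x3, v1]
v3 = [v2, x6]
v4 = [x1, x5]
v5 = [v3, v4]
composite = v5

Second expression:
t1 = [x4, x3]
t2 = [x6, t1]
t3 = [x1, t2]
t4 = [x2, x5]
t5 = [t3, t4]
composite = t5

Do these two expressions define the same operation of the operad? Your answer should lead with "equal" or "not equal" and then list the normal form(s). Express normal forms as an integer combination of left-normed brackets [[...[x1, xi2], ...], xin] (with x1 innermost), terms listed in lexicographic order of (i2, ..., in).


not equal; the first gives [[[[[x1, x5], x2], x4], x3], x6] - [[[[[x1, x5], x3], x2], x4], x6] + [[[[[x1, x5], x3], x4], x2], x6] - [[[[[x1, x5], x4], x2], x3], x6] - [[[[[x1, x5], x6], x2], x4], x3] + [[[[[x1, x5], x6], x3], x2], x4] - [[[[[x1, x5], x6], x3], x4], x2] + [[[[[x1, x5], x6], x4], x2], x3] and the second [[[[[x1, x3], x4], x6], x2], x5] - [[[[[x1, x3], x4], x6], x5], x2] - [[[[[x1, x4], x3], x6], x2], x5] + [[[[[x1, x4], x3], x6], x5], x2] - [[[[[x1, x6], x3], x4], x2], x5] + [[[[[x1, x6], x3], x4], x5], x2] + [[[[[x1, x6], x4], x3], x2], x5] - [[[[[x1, x6], x4], x3], x5], x2]

Reducing the first expression gives [[[[[x1, x5], x2], x4], x3], x6] - [[[[[x1, x5], x3], x2], x4], x6] + [[[[[x1, x5], x3], x4], x2], x6] - [[[[[x1, x5], x4], x2], x3], x6] - [[[[[x1, x5], x6], x2], x4], x3] + [[[[[x1, x5], x6], x3], x2], x4] - [[[[[x1, x5], x6], x3], x4], x2] + [[[[[x1, x5], x6], x4], x2], x3]
Reducing the second expression gives [[[[[x1, x3], x4], x6], x2], x5] - [[[[[x1, x3], x4], x6], x5], x2] - [[[[[x1, x4], x3], x6], x2], x5] + [[[[[x1, x4], x3], x6], x5], x2] - [[[[[x1, x6], x3], x4], x2], x5] + [[[[[x1, x6], x3], x4], x5], x2] + [[[[[x1, x6], x4], x3], x2], x5] - [[[[[x1, x6], x4], x3], x5], x2]
No match — not equal.
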